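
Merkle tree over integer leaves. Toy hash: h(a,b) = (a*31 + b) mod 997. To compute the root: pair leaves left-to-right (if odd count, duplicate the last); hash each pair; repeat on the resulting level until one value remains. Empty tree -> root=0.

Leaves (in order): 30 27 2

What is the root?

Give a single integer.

Answer: 818

Derivation:
L0: [30, 27, 2]
L1: h(30,27)=(30*31+27)%997=957 h(2,2)=(2*31+2)%997=64 -> [957, 64]
L2: h(957,64)=(957*31+64)%997=818 -> [818]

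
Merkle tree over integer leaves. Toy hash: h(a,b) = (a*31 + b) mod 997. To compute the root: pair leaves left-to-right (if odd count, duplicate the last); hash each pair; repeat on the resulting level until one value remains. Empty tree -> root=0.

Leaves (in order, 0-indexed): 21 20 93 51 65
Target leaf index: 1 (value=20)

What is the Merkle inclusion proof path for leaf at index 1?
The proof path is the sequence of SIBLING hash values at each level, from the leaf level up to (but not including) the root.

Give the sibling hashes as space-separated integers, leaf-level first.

L0 (leaves): [21, 20, 93, 51, 65], target index=1
L1: h(21,20)=(21*31+20)%997=671 [pair 0] h(93,51)=(93*31+51)%997=940 [pair 1] h(65,65)=(65*31+65)%997=86 [pair 2] -> [671, 940, 86]
  Sibling for proof at L0: 21
L2: h(671,940)=(671*31+940)%997=804 [pair 0] h(86,86)=(86*31+86)%997=758 [pair 1] -> [804, 758]
  Sibling for proof at L1: 940
L3: h(804,758)=(804*31+758)%997=757 [pair 0] -> [757]
  Sibling for proof at L2: 758
Root: 757
Proof path (sibling hashes from leaf to root): [21, 940, 758]

Answer: 21 940 758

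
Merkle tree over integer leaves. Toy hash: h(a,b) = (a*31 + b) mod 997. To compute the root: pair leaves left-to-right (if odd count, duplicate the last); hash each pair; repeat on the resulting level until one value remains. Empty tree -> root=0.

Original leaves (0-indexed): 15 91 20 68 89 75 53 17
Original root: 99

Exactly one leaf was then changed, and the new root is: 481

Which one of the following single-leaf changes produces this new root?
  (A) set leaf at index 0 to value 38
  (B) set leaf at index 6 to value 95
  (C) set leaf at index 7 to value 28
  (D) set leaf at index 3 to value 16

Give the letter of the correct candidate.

Original leaves: [15, 91, 20, 68, 89, 75, 53, 17]
Target new root: 481
Try each candidate change and compute the resulting root:
Candidate A: set leaf[0] = 38 -> leaves = [38, 91, 20, 68, 89, 75, 53, 17]
  L0: [38, 91, 20, 68, 89, 75, 53, 17]
  L1: h(38,91)=(38*31+91)%997=272 h(20,68)=(20*31+68)%997=688 h(89,75)=(89*31+75)%997=840 h(53,17)=(53*31+17)%997=663 -> [272, 688, 840, 663]
  L2: h(272,688)=(272*31+688)%997=147 h(840,663)=(840*31+663)%997=781 -> [147, 781]
  L3: h(147,781)=(147*31+781)%997=353 -> [353]
  root = 353 != target 481
Candidate B: set leaf[6] = 95 -> leaves = [15, 91, 20, 68, 89, 75, 95, 17]
  L0: [15, 91, 20, 68, 89, 75, 95, 17]
  L1: h(15,91)=(15*31+91)%997=556 h(20,68)=(20*31+68)%997=688 h(89,75)=(89*31+75)%997=840 h(95,17)=(95*31+17)%997=968 -> [556, 688, 840, 968]
  L2: h(556,688)=(556*31+688)%997=975 h(840,968)=(840*31+968)%997=89 -> [975, 89]
  L3: h(975,89)=(975*31+89)%997=404 -> [404]
  root = 404 != target 481
Candidate C: set leaf[7] = 28 -> leaves = [15, 91, 20, 68, 89, 75, 53, 28]
  L0: [15, 91, 20, 68, 89, 75, 53, 28]
  L1: h(15,91)=(15*31+91)%997=556 h(20,68)=(20*31+68)%997=688 h(89,75)=(89*31+75)%997=840 h(53,28)=(53*31+28)%997=674 -> [556, 688, 840, 674]
  L2: h(556,688)=(556*31+688)%997=975 h(840,674)=(840*31+674)%997=792 -> [975, 792]
  L3: h(975,792)=(975*31+792)%997=110 -> [110]
  root = 110 != target 481
Candidate D: set leaf[3] = 16 -> leaves = [15, 91, 20, 16, 89, 75, 53, 17]
  L0: [15, 91, 20, 16, 89, 75, 53, 17]
  L1: h(15,91)=(15*31+91)%997=556 h(20,16)=(20*31+16)%997=636 h(89,75)=(89*31+75)%997=840 h(53,17)=(53*31+17)%997=663 -> [556, 636, 840, 663]
  L2: h(556,636)=(556*31+636)%997=923 h(840,663)=(840*31+663)%997=781 -> [923, 781]
  L3: h(923,781)=(923*31+781)%997=481 -> [481]
  root = 481 == target 481  ** MATCH **
Candidate D produces the target root.

Answer: D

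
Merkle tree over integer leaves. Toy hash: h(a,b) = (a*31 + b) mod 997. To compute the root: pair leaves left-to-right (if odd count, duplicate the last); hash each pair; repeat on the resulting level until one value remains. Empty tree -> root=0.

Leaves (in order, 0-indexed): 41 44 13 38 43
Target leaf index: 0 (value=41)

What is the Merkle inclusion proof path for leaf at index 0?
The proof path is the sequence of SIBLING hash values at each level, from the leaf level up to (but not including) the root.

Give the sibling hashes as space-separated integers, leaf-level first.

L0 (leaves): [41, 44, 13, 38, 43], target index=0
L1: h(41,44)=(41*31+44)%997=318 [pair 0] h(13,38)=(13*31+38)%997=441 [pair 1] h(43,43)=(43*31+43)%997=379 [pair 2] -> [318, 441, 379]
  Sibling for proof at L0: 44
L2: h(318,441)=(318*31+441)%997=329 [pair 0] h(379,379)=(379*31+379)%997=164 [pair 1] -> [329, 164]
  Sibling for proof at L1: 441
L3: h(329,164)=(329*31+164)%997=393 [pair 0] -> [393]
  Sibling for proof at L2: 164
Root: 393
Proof path (sibling hashes from leaf to root): [44, 441, 164]

Answer: 44 441 164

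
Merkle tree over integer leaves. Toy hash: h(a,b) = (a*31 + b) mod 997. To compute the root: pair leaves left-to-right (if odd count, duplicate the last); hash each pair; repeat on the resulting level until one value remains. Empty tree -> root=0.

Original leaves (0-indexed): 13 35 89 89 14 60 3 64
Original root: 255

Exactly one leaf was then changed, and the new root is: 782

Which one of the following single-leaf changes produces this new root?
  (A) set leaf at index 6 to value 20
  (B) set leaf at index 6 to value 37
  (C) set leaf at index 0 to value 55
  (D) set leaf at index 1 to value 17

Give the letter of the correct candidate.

Original leaves: [13, 35, 89, 89, 14, 60, 3, 64]
Target new root: 782
Try each candidate change and compute the resulting root:
Candidate A: set leaf[6] = 20 -> leaves = [13, 35, 89, 89, 14, 60, 20, 64]
  L0: [13, 35, 89, 89, 14, 60, 20, 64]
  L1: h(13,35)=(13*31+35)%997=438 h(89,89)=(89*31+89)%997=854 h(14,60)=(14*31+60)%997=494 h(20,64)=(20*31+64)%997=684 -> [438, 854, 494, 684]
  L2: h(438,854)=(438*31+854)%997=474 h(494,684)=(494*31+684)%997=46 -> [474, 46]
  L3: h(474,46)=(474*31+46)%997=782 -> [782]
  root = 782 == target 782  ** MATCH **
Candidate B: set leaf[6] = 37 -> leaves = [13, 35, 89, 89, 14, 60, 37, 64]
  L0: [13, 35, 89, 89, 14, 60, 37, 64]
  L1: h(13,35)=(13*31+35)%997=438 h(89,89)=(89*31+89)%997=854 h(14,60)=(14*31+60)%997=494 h(37,64)=(37*31+64)%997=214 -> [438, 854, 494, 214]
  L2: h(438,854)=(438*31+854)%997=474 h(494,214)=(494*31+214)%997=573 -> [474, 573]
  L3: h(474,573)=(474*31+573)%997=312 -> [312]
  root = 312 != target 782
Candidate C: set leaf[0] = 55 -> leaves = [55, 35, 89, 89, 14, 60, 3, 64]
  L0: [55, 35, 89, 89, 14, 60, 3, 64]
  L1: h(55,35)=(55*31+35)%997=743 h(89,89)=(89*31+89)%997=854 h(14,60)=(14*31+60)%997=494 h(3,64)=(3*31+64)%997=157 -> [743, 854, 494, 157]
  L2: h(743,854)=(743*31+854)%997=956 h(494,157)=(494*31+157)%997=516 -> [956, 516]
  L3: h(956,516)=(956*31+516)%997=242 -> [242]
  root = 242 != target 782
Candidate D: set leaf[1] = 17 -> leaves = [13, 17, 89, 89, 14, 60, 3, 64]
  L0: [13, 17, 89, 89, 14, 60, 3, 64]
  L1: h(13,17)=(13*31+17)%997=420 h(89,89)=(89*31+89)%997=854 h(14,60)=(14*31+60)%997=494 h(3,64)=(3*31+64)%997=157 -> [420, 854, 494, 157]
  L2: h(420,854)=(420*31+854)%997=913 h(494,157)=(494*31+157)%997=516 -> [913, 516]
  L3: h(913,516)=(913*31+516)%997=903 -> [903]
  root = 903 != target 782
Candidate A produces the target root.

Answer: A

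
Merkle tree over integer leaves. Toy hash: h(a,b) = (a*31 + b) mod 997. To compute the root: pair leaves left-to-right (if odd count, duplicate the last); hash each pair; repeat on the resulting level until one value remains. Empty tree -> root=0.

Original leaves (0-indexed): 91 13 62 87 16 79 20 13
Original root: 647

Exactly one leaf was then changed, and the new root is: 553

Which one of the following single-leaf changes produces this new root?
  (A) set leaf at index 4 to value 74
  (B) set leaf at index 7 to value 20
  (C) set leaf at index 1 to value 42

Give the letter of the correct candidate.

Original leaves: [91, 13, 62, 87, 16, 79, 20, 13]
Target new root: 553
Try each candidate change and compute the resulting root:
Candidate A: set leaf[4] = 74 -> leaves = [91, 13, 62, 87, 74, 79, 20, 13]
  L0: [91, 13, 62, 87, 74, 79, 20, 13]
  L1: h(91,13)=(91*31+13)%997=840 h(62,87)=(62*31+87)%997=15 h(74,79)=(74*31+79)%997=379 h(20,13)=(20*31+13)%997=633 -> [840, 15, 379, 633]
  L2: h(840,15)=(840*31+15)%997=133 h(379,633)=(379*31+633)%997=418 -> [133, 418]
  L3: h(133,418)=(133*31+418)%997=553 -> [553]
  root = 553 == target 553  ** MATCH **
Candidate B: set leaf[7] = 20 -> leaves = [91, 13, 62, 87, 16, 79, 20, 20]
  L0: [91, 13, 62, 87, 16, 79, 20, 20]
  L1: h(91,13)=(91*31+13)%997=840 h(62,87)=(62*31+87)%997=15 h(16,79)=(16*31+79)%997=575 h(20,20)=(20*31+20)%997=640 -> [840, 15, 575, 640]
  L2: h(840,15)=(840*31+15)%997=133 h(575,640)=(575*31+640)%997=519 -> [133, 519]
  L3: h(133,519)=(133*31+519)%997=654 -> [654]
  root = 654 != target 553
Candidate C: set leaf[1] = 42 -> leaves = [91, 42, 62, 87, 16, 79, 20, 13]
  L0: [91, 42, 62, 87, 16, 79, 20, 13]
  L1: h(91,42)=(91*31+42)%997=869 h(62,87)=(62*31+87)%997=15 h(16,79)=(16*31+79)%997=575 h(20,13)=(20*31+13)%997=633 -> [869, 15, 575, 633]
  L2: h(869,15)=(869*31+15)%997=35 h(575,633)=(575*31+633)%997=512 -> [35, 512]
  L3: h(35,512)=(35*31+512)%997=600 -> [600]
  root = 600 != target 553
Candidate A produces the target root.

Answer: A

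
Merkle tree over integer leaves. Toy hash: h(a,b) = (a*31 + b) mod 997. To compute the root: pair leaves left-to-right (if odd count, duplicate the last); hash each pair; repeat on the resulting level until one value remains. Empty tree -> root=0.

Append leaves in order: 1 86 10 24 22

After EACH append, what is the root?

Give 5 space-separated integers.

Answer: 1 117 956 970 754

Derivation:
After append 1 (leaves=[1]):
  L0: [1]
  root=1
After append 86 (leaves=[1, 86]):
  L0: [1, 86]
  L1: h(1,86)=(1*31+86)%997=117 -> [117]
  root=117
After append 10 (leaves=[1, 86, 10]):
  L0: [1, 86, 10]
  L1: h(1,86)=(1*31+86)%997=117 h(10,10)=(10*31+10)%997=320 -> [117, 320]
  L2: h(117,320)=(117*31+320)%997=956 -> [956]
  root=956
After append 24 (leaves=[1, 86, 10, 24]):
  L0: [1, 86, 10, 24]
  L1: h(1,86)=(1*31+86)%997=117 h(10,24)=(10*31+24)%997=334 -> [117, 334]
  L2: h(117,334)=(117*31+334)%997=970 -> [970]
  root=970
After append 22 (leaves=[1, 86, 10, 24, 22]):
  L0: [1, 86, 10, 24, 22]
  L1: h(1,86)=(1*31+86)%997=117 h(10,24)=(10*31+24)%997=334 h(22,22)=(22*31+22)%997=704 -> [117, 334, 704]
  L2: h(117,334)=(117*31+334)%997=970 h(704,704)=(704*31+704)%997=594 -> [970, 594]
  L3: h(970,594)=(970*31+594)%997=754 -> [754]
  root=754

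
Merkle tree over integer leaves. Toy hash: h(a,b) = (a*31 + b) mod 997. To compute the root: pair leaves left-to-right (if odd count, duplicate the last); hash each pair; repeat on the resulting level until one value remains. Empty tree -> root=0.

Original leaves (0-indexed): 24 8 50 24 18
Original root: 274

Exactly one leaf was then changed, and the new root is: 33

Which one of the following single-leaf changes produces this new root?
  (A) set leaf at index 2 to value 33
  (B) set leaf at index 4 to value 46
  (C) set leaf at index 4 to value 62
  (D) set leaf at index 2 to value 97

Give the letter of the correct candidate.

Original leaves: [24, 8, 50, 24, 18]
Target new root: 33
Try each candidate change and compute the resulting root:
Candidate A: set leaf[2] = 33 -> leaves = [24, 8, 33, 24, 18]
  L0: [24, 8, 33, 24, 18]
  L1: h(24,8)=(24*31+8)%997=752 h(33,24)=(33*31+24)%997=50 h(18,18)=(18*31+18)%997=576 -> [752, 50, 576]
  L2: h(752,50)=(752*31+50)%997=431 h(576,576)=(576*31+576)%997=486 -> [431, 486]
  L3: h(431,486)=(431*31+486)%997=886 -> [886]
  root = 886 != target 33
Candidate B: set leaf[4] = 46 -> leaves = [24, 8, 50, 24, 46]
  L0: [24, 8, 50, 24, 46]
  L1: h(24,8)=(24*31+8)%997=752 h(50,24)=(50*31+24)%997=577 h(46,46)=(46*31+46)%997=475 -> [752, 577, 475]
  L2: h(752,577)=(752*31+577)%997=958 h(475,475)=(475*31+475)%997=245 -> [958, 245]
  L3: h(958,245)=(958*31+245)%997=33 -> [33]
  root = 33 == target 33  ** MATCH **
Candidate C: set leaf[4] = 62 -> leaves = [24, 8, 50, 24, 62]
  L0: [24, 8, 50, 24, 62]
  L1: h(24,8)=(24*31+8)%997=752 h(50,24)=(50*31+24)%997=577 h(62,62)=(62*31+62)%997=987 -> [752, 577, 987]
  L2: h(752,577)=(752*31+577)%997=958 h(987,987)=(987*31+987)%997=677 -> [958, 677]
  L3: h(958,677)=(958*31+677)%997=465 -> [465]
  root = 465 != target 33
Candidate D: set leaf[2] = 97 -> leaves = [24, 8, 97, 24, 18]
  L0: [24, 8, 97, 24, 18]
  L1: h(24,8)=(24*31+8)%997=752 h(97,24)=(97*31+24)%997=40 h(18,18)=(18*31+18)%997=576 -> [752, 40, 576]
  L2: h(752,40)=(752*31+40)%997=421 h(576,576)=(576*31+576)%997=486 -> [421, 486]
  L3: h(421,486)=(421*31+486)%997=576 -> [576]
  root = 576 != target 33
Candidate B produces the target root.

Answer: B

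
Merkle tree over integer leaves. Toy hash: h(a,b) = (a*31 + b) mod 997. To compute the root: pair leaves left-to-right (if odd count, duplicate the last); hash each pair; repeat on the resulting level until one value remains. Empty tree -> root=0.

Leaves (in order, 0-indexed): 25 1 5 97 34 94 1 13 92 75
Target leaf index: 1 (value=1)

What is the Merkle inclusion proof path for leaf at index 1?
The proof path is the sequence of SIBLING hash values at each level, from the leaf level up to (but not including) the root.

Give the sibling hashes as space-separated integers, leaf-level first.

L0 (leaves): [25, 1, 5, 97, 34, 94, 1, 13, 92, 75], target index=1
L1: h(25,1)=(25*31+1)%997=776 [pair 0] h(5,97)=(5*31+97)%997=252 [pair 1] h(34,94)=(34*31+94)%997=151 [pair 2] h(1,13)=(1*31+13)%997=44 [pair 3] h(92,75)=(92*31+75)%997=933 [pair 4] -> [776, 252, 151, 44, 933]
  Sibling for proof at L0: 25
L2: h(776,252)=(776*31+252)%997=380 [pair 0] h(151,44)=(151*31+44)%997=737 [pair 1] h(933,933)=(933*31+933)%997=943 [pair 2] -> [380, 737, 943]
  Sibling for proof at L1: 252
L3: h(380,737)=(380*31+737)%997=553 [pair 0] h(943,943)=(943*31+943)%997=266 [pair 1] -> [553, 266]
  Sibling for proof at L2: 737
L4: h(553,266)=(553*31+266)%997=460 [pair 0] -> [460]
  Sibling for proof at L3: 266
Root: 460
Proof path (sibling hashes from leaf to root): [25, 252, 737, 266]

Answer: 25 252 737 266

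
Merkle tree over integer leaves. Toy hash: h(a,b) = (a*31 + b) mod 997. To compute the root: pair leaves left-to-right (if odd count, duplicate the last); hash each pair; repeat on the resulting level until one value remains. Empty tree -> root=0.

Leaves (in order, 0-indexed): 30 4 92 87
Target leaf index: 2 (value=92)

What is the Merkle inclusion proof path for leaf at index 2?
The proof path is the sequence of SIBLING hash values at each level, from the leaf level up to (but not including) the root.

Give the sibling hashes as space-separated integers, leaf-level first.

L0 (leaves): [30, 4, 92, 87], target index=2
L1: h(30,4)=(30*31+4)%997=934 [pair 0] h(92,87)=(92*31+87)%997=945 [pair 1] -> [934, 945]
  Sibling for proof at L0: 87
L2: h(934,945)=(934*31+945)%997=986 [pair 0] -> [986]
  Sibling for proof at L1: 934
Root: 986
Proof path (sibling hashes from leaf to root): [87, 934]

Answer: 87 934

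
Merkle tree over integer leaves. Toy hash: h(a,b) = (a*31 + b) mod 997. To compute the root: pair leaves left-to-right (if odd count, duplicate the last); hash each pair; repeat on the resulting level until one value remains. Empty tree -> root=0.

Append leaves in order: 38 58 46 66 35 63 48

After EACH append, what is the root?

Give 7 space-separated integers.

After append 38 (leaves=[38]):
  L0: [38]
  root=38
After append 58 (leaves=[38, 58]):
  L0: [38, 58]
  L1: h(38,58)=(38*31+58)%997=239 -> [239]
  root=239
After append 46 (leaves=[38, 58, 46]):
  L0: [38, 58, 46]
  L1: h(38,58)=(38*31+58)%997=239 h(46,46)=(46*31+46)%997=475 -> [239, 475]
  L2: h(239,475)=(239*31+475)%997=905 -> [905]
  root=905
After append 66 (leaves=[38, 58, 46, 66]):
  L0: [38, 58, 46, 66]
  L1: h(38,58)=(38*31+58)%997=239 h(46,66)=(46*31+66)%997=495 -> [239, 495]
  L2: h(239,495)=(239*31+495)%997=925 -> [925]
  root=925
After append 35 (leaves=[38, 58, 46, 66, 35]):
  L0: [38, 58, 46, 66, 35]
  L1: h(38,58)=(38*31+58)%997=239 h(46,66)=(46*31+66)%997=495 h(35,35)=(35*31+35)%997=123 -> [239, 495, 123]
  L2: h(239,495)=(239*31+495)%997=925 h(123,123)=(123*31+123)%997=945 -> [925, 945]
  L3: h(925,945)=(925*31+945)%997=707 -> [707]
  root=707
After append 63 (leaves=[38, 58, 46, 66, 35, 63]):
  L0: [38, 58, 46, 66, 35, 63]
  L1: h(38,58)=(38*31+58)%997=239 h(46,66)=(46*31+66)%997=495 h(35,63)=(35*31+63)%997=151 -> [239, 495, 151]
  L2: h(239,495)=(239*31+495)%997=925 h(151,151)=(151*31+151)%997=844 -> [925, 844]
  L3: h(925,844)=(925*31+844)%997=606 -> [606]
  root=606
After append 48 (leaves=[38, 58, 46, 66, 35, 63, 48]):
  L0: [38, 58, 46, 66, 35, 63, 48]
  L1: h(38,58)=(38*31+58)%997=239 h(46,66)=(46*31+66)%997=495 h(35,63)=(35*31+63)%997=151 h(48,48)=(48*31+48)%997=539 -> [239, 495, 151, 539]
  L2: h(239,495)=(239*31+495)%997=925 h(151,539)=(151*31+539)%997=235 -> [925, 235]
  L3: h(925,235)=(925*31+235)%997=994 -> [994]
  root=994

Answer: 38 239 905 925 707 606 994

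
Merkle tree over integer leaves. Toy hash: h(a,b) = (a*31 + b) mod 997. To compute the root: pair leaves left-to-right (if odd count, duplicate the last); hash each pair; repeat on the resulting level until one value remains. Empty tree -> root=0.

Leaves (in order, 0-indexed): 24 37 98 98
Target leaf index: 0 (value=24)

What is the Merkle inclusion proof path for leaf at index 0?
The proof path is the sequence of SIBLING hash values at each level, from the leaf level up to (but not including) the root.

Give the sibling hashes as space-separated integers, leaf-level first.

L0 (leaves): [24, 37, 98, 98], target index=0
L1: h(24,37)=(24*31+37)%997=781 [pair 0] h(98,98)=(98*31+98)%997=145 [pair 1] -> [781, 145]
  Sibling for proof at L0: 37
L2: h(781,145)=(781*31+145)%997=428 [pair 0] -> [428]
  Sibling for proof at L1: 145
Root: 428
Proof path (sibling hashes from leaf to root): [37, 145]

Answer: 37 145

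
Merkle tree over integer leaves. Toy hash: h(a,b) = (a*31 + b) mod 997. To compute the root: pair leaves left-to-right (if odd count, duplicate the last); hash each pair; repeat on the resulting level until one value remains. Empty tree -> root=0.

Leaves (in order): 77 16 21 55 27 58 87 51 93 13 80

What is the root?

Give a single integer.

L0: [77, 16, 21, 55, 27, 58, 87, 51, 93, 13, 80]
L1: h(77,16)=(77*31+16)%997=409 h(21,55)=(21*31+55)%997=706 h(27,58)=(27*31+58)%997=895 h(87,51)=(87*31+51)%997=754 h(93,13)=(93*31+13)%997=902 h(80,80)=(80*31+80)%997=566 -> [409, 706, 895, 754, 902, 566]
L2: h(409,706)=(409*31+706)%997=424 h(895,754)=(895*31+754)%997=583 h(902,566)=(902*31+566)%997=612 -> [424, 583, 612]
L3: h(424,583)=(424*31+583)%997=766 h(612,612)=(612*31+612)%997=641 -> [766, 641]
L4: h(766,641)=(766*31+641)%997=459 -> [459]

Answer: 459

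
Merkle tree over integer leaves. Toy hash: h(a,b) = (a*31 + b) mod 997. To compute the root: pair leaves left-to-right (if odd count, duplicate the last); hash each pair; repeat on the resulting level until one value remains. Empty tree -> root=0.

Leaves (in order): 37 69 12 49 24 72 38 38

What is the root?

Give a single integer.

L0: [37, 69, 12, 49, 24, 72, 38, 38]
L1: h(37,69)=(37*31+69)%997=219 h(12,49)=(12*31+49)%997=421 h(24,72)=(24*31+72)%997=816 h(38,38)=(38*31+38)%997=219 -> [219, 421, 816, 219]
L2: h(219,421)=(219*31+421)%997=231 h(816,219)=(816*31+219)%997=590 -> [231, 590]
L3: h(231,590)=(231*31+590)%997=772 -> [772]

Answer: 772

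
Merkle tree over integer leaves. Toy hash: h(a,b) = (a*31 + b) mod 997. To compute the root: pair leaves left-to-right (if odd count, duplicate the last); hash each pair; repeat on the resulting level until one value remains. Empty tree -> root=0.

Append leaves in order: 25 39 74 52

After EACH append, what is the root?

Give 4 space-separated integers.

Answer: 25 814 683 661

Derivation:
After append 25 (leaves=[25]):
  L0: [25]
  root=25
After append 39 (leaves=[25, 39]):
  L0: [25, 39]
  L1: h(25,39)=(25*31+39)%997=814 -> [814]
  root=814
After append 74 (leaves=[25, 39, 74]):
  L0: [25, 39, 74]
  L1: h(25,39)=(25*31+39)%997=814 h(74,74)=(74*31+74)%997=374 -> [814, 374]
  L2: h(814,374)=(814*31+374)%997=683 -> [683]
  root=683
After append 52 (leaves=[25, 39, 74, 52]):
  L0: [25, 39, 74, 52]
  L1: h(25,39)=(25*31+39)%997=814 h(74,52)=(74*31+52)%997=352 -> [814, 352]
  L2: h(814,352)=(814*31+352)%997=661 -> [661]
  root=661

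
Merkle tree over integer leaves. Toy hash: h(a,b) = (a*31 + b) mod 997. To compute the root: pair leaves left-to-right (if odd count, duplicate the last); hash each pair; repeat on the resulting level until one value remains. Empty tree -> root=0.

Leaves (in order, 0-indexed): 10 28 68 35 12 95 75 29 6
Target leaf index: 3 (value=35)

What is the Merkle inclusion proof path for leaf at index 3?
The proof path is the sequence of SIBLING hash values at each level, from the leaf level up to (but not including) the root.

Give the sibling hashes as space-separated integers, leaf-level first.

Answer: 68 338 879 199

Derivation:
L0 (leaves): [10, 28, 68, 35, 12, 95, 75, 29, 6], target index=3
L1: h(10,28)=(10*31+28)%997=338 [pair 0] h(68,35)=(68*31+35)%997=149 [pair 1] h(12,95)=(12*31+95)%997=467 [pair 2] h(75,29)=(75*31+29)%997=360 [pair 3] h(6,6)=(6*31+6)%997=192 [pair 4] -> [338, 149, 467, 360, 192]
  Sibling for proof at L0: 68
L2: h(338,149)=(338*31+149)%997=657 [pair 0] h(467,360)=(467*31+360)%997=879 [pair 1] h(192,192)=(192*31+192)%997=162 [pair 2] -> [657, 879, 162]
  Sibling for proof at L1: 338
L3: h(657,879)=(657*31+879)%997=309 [pair 0] h(162,162)=(162*31+162)%997=199 [pair 1] -> [309, 199]
  Sibling for proof at L2: 879
L4: h(309,199)=(309*31+199)%997=805 [pair 0] -> [805]
  Sibling for proof at L3: 199
Root: 805
Proof path (sibling hashes from leaf to root): [68, 338, 879, 199]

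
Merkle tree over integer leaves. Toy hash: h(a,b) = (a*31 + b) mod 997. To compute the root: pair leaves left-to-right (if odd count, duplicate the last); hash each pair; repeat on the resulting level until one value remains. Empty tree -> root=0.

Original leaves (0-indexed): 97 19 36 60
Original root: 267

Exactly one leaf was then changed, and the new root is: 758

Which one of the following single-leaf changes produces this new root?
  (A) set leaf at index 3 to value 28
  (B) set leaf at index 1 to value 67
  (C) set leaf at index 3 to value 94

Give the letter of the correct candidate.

Answer: B

Derivation:
Original leaves: [97, 19, 36, 60]
Target new root: 758
Try each candidate change and compute the resulting root:
Candidate A: set leaf[3] = 28 -> leaves = [97, 19, 36, 28]
  L0: [97, 19, 36, 28]
  L1: h(97,19)=(97*31+19)%997=35 h(36,28)=(36*31+28)%997=147 -> [35, 147]
  L2: h(35,147)=(35*31+147)%997=235 -> [235]
  root = 235 != target 758
Candidate B: set leaf[1] = 67 -> leaves = [97, 67, 36, 60]
  L0: [97, 67, 36, 60]
  L1: h(97,67)=(97*31+67)%997=83 h(36,60)=(36*31+60)%997=179 -> [83, 179]
  L2: h(83,179)=(83*31+179)%997=758 -> [758]
  root = 758 == target 758  ** MATCH **
Candidate C: set leaf[3] = 94 -> leaves = [97, 19, 36, 94]
  L0: [97, 19, 36, 94]
  L1: h(97,19)=(97*31+19)%997=35 h(36,94)=(36*31+94)%997=213 -> [35, 213]
  L2: h(35,213)=(35*31+213)%997=301 -> [301]
  root = 301 != target 758
Candidate B produces the target root.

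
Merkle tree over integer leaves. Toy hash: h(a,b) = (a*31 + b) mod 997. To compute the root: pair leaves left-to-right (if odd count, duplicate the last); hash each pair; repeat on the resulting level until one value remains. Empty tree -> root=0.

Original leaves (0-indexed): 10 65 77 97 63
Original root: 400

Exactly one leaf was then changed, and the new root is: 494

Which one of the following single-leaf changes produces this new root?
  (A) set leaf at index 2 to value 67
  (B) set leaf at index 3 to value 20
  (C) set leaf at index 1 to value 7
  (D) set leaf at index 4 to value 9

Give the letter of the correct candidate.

Answer: C

Derivation:
Original leaves: [10, 65, 77, 97, 63]
Target new root: 494
Try each candidate change and compute the resulting root:
Candidate A: set leaf[2] = 67 -> leaves = [10, 65, 67, 97, 63]
  L0: [10, 65, 67, 97, 63]
  L1: h(10,65)=(10*31+65)%997=375 h(67,97)=(67*31+97)%997=180 h(63,63)=(63*31+63)%997=22 -> [375, 180, 22]
  L2: h(375,180)=(375*31+180)%997=838 h(22,22)=(22*31+22)%997=704 -> [838, 704]
  L3: h(838,704)=(838*31+704)%997=760 -> [760]
  root = 760 != target 494
Candidate B: set leaf[3] = 20 -> leaves = [10, 65, 77, 20, 63]
  L0: [10, 65, 77, 20, 63]
  L1: h(10,65)=(10*31+65)%997=375 h(77,20)=(77*31+20)%997=413 h(63,63)=(63*31+63)%997=22 -> [375, 413, 22]
  L2: h(375,413)=(375*31+413)%997=74 h(22,22)=(22*31+22)%997=704 -> [74, 704]
  L3: h(74,704)=(74*31+704)%997=7 -> [7]
  root = 7 != target 494
Candidate C: set leaf[1] = 7 -> leaves = [10, 7, 77, 97, 63]
  L0: [10, 7, 77, 97, 63]
  L1: h(10,7)=(10*31+7)%997=317 h(77,97)=(77*31+97)%997=490 h(63,63)=(63*31+63)%997=22 -> [317, 490, 22]
  L2: h(317,490)=(317*31+490)%997=347 h(22,22)=(22*31+22)%997=704 -> [347, 704]
  L3: h(347,704)=(347*31+704)%997=494 -> [494]
  root = 494 == target 494  ** MATCH **
Candidate D: set leaf[4] = 9 -> leaves = [10, 65, 77, 97, 9]
  L0: [10, 65, 77, 97, 9]
  L1: h(10,65)=(10*31+65)%997=375 h(77,97)=(77*31+97)%997=490 h(9,9)=(9*31+9)%997=288 -> [375, 490, 288]
  L2: h(375,490)=(375*31+490)%997=151 h(288,288)=(288*31+288)%997=243 -> [151, 243]
  L3: h(151,243)=(151*31+243)%997=936 -> [936]
  root = 936 != target 494
Candidate C produces the target root.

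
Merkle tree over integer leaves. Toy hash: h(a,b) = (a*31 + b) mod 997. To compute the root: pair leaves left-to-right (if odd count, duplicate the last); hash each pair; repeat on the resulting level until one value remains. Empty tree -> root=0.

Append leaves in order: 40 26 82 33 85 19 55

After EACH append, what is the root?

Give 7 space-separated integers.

Answer: 40 269 993 944 652 534 637

Derivation:
After append 40 (leaves=[40]):
  L0: [40]
  root=40
After append 26 (leaves=[40, 26]):
  L0: [40, 26]
  L1: h(40,26)=(40*31+26)%997=269 -> [269]
  root=269
After append 82 (leaves=[40, 26, 82]):
  L0: [40, 26, 82]
  L1: h(40,26)=(40*31+26)%997=269 h(82,82)=(82*31+82)%997=630 -> [269, 630]
  L2: h(269,630)=(269*31+630)%997=993 -> [993]
  root=993
After append 33 (leaves=[40, 26, 82, 33]):
  L0: [40, 26, 82, 33]
  L1: h(40,26)=(40*31+26)%997=269 h(82,33)=(82*31+33)%997=581 -> [269, 581]
  L2: h(269,581)=(269*31+581)%997=944 -> [944]
  root=944
After append 85 (leaves=[40, 26, 82, 33, 85]):
  L0: [40, 26, 82, 33, 85]
  L1: h(40,26)=(40*31+26)%997=269 h(82,33)=(82*31+33)%997=581 h(85,85)=(85*31+85)%997=726 -> [269, 581, 726]
  L2: h(269,581)=(269*31+581)%997=944 h(726,726)=(726*31+726)%997=301 -> [944, 301]
  L3: h(944,301)=(944*31+301)%997=652 -> [652]
  root=652
After append 19 (leaves=[40, 26, 82, 33, 85, 19]):
  L0: [40, 26, 82, 33, 85, 19]
  L1: h(40,26)=(40*31+26)%997=269 h(82,33)=(82*31+33)%997=581 h(85,19)=(85*31+19)%997=660 -> [269, 581, 660]
  L2: h(269,581)=(269*31+581)%997=944 h(660,660)=(660*31+660)%997=183 -> [944, 183]
  L3: h(944,183)=(944*31+183)%997=534 -> [534]
  root=534
After append 55 (leaves=[40, 26, 82, 33, 85, 19, 55]):
  L0: [40, 26, 82, 33, 85, 19, 55]
  L1: h(40,26)=(40*31+26)%997=269 h(82,33)=(82*31+33)%997=581 h(85,19)=(85*31+19)%997=660 h(55,55)=(55*31+55)%997=763 -> [269, 581, 660, 763]
  L2: h(269,581)=(269*31+581)%997=944 h(660,763)=(660*31+763)%997=286 -> [944, 286]
  L3: h(944,286)=(944*31+286)%997=637 -> [637]
  root=637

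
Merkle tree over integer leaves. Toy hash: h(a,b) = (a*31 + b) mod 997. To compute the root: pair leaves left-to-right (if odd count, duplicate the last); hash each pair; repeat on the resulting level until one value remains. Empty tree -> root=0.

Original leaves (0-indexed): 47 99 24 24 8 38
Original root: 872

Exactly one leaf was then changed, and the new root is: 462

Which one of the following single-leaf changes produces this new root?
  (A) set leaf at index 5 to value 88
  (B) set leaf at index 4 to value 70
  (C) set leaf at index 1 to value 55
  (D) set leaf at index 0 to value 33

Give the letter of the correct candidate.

Answer: C

Derivation:
Original leaves: [47, 99, 24, 24, 8, 38]
Target new root: 462
Try each candidate change and compute the resulting root:
Candidate A: set leaf[5] = 88 -> leaves = [47, 99, 24, 24, 8, 88]
  L0: [47, 99, 24, 24, 8, 88]
  L1: h(47,99)=(47*31+99)%997=559 h(24,24)=(24*31+24)%997=768 h(8,88)=(8*31+88)%997=336 -> [559, 768, 336]
  L2: h(559,768)=(559*31+768)%997=151 h(336,336)=(336*31+336)%997=782 -> [151, 782]
  L3: h(151,782)=(151*31+782)%997=478 -> [478]
  root = 478 != target 462
Candidate B: set leaf[4] = 70 -> leaves = [47, 99, 24, 24, 70, 38]
  L0: [47, 99, 24, 24, 70, 38]
  L1: h(47,99)=(47*31+99)%997=559 h(24,24)=(24*31+24)%997=768 h(70,38)=(70*31+38)%997=214 -> [559, 768, 214]
  L2: h(559,768)=(559*31+768)%997=151 h(214,214)=(214*31+214)%997=866 -> [151, 866]
  L3: h(151,866)=(151*31+866)%997=562 -> [562]
  root = 562 != target 462
Candidate C: set leaf[1] = 55 -> leaves = [47, 55, 24, 24, 8, 38]
  L0: [47, 55, 24, 24, 8, 38]
  L1: h(47,55)=(47*31+55)%997=515 h(24,24)=(24*31+24)%997=768 h(8,38)=(8*31+38)%997=286 -> [515, 768, 286]
  L2: h(515,768)=(515*31+768)%997=781 h(286,286)=(286*31+286)%997=179 -> [781, 179]
  L3: h(781,179)=(781*31+179)%997=462 -> [462]
  root = 462 == target 462  ** MATCH **
Candidate D: set leaf[0] = 33 -> leaves = [33, 99, 24, 24, 8, 38]
  L0: [33, 99, 24, 24, 8, 38]
  L1: h(33,99)=(33*31+99)%997=125 h(24,24)=(24*31+24)%997=768 h(8,38)=(8*31+38)%997=286 -> [125, 768, 286]
  L2: h(125,768)=(125*31+768)%997=655 h(286,286)=(286*31+286)%997=179 -> [655, 179]
  L3: h(655,179)=(655*31+179)%997=544 -> [544]
  root = 544 != target 462
Candidate C produces the target root.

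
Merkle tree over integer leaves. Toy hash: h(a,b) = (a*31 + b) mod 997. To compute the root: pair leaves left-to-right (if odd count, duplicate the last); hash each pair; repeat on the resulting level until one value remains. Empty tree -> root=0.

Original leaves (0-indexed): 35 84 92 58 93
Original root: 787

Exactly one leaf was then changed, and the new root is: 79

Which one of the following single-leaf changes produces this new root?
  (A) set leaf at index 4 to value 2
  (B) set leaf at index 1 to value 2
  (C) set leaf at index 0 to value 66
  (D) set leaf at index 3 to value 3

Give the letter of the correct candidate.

Original leaves: [35, 84, 92, 58, 93]
Target new root: 79
Try each candidate change and compute the resulting root:
Candidate A: set leaf[4] = 2 -> leaves = [35, 84, 92, 58, 2]
  L0: [35, 84, 92, 58, 2]
  L1: h(35,84)=(35*31+84)%997=172 h(92,58)=(92*31+58)%997=916 h(2,2)=(2*31+2)%997=64 -> [172, 916, 64]
  L2: h(172,916)=(172*31+916)%997=266 h(64,64)=(64*31+64)%997=54 -> [266, 54]
  L3: h(266,54)=(266*31+54)%997=324 -> [324]
  root = 324 != target 79
Candidate B: set leaf[1] = 2 -> leaves = [35, 2, 92, 58, 93]
  L0: [35, 2, 92, 58, 93]
  L1: h(35,2)=(35*31+2)%997=90 h(92,58)=(92*31+58)%997=916 h(93,93)=(93*31+93)%997=982 -> [90, 916, 982]
  L2: h(90,916)=(90*31+916)%997=715 h(982,982)=(982*31+982)%997=517 -> [715, 517]
  L3: h(715,517)=(715*31+517)%997=748 -> [748]
  root = 748 != target 79
Candidate C: set leaf[0] = 66 -> leaves = [66, 84, 92, 58, 93]
  L0: [66, 84, 92, 58, 93]
  L1: h(66,84)=(66*31+84)%997=136 h(92,58)=(92*31+58)%997=916 h(93,93)=(93*31+93)%997=982 -> [136, 916, 982]
  L2: h(136,916)=(136*31+916)%997=147 h(982,982)=(982*31+982)%997=517 -> [147, 517]
  L3: h(147,517)=(147*31+517)%997=89 -> [89]
  root = 89 != target 79
Candidate D: set leaf[3] = 3 -> leaves = [35, 84, 92, 3, 93]
  L0: [35, 84, 92, 3, 93]
  L1: h(35,84)=(35*31+84)%997=172 h(92,3)=(92*31+3)%997=861 h(93,93)=(93*31+93)%997=982 -> [172, 861, 982]
  L2: h(172,861)=(172*31+861)%997=211 h(982,982)=(982*31+982)%997=517 -> [211, 517]
  L3: h(211,517)=(211*31+517)%997=79 -> [79]
  root = 79 == target 79  ** MATCH **
Candidate D produces the target root.

Answer: D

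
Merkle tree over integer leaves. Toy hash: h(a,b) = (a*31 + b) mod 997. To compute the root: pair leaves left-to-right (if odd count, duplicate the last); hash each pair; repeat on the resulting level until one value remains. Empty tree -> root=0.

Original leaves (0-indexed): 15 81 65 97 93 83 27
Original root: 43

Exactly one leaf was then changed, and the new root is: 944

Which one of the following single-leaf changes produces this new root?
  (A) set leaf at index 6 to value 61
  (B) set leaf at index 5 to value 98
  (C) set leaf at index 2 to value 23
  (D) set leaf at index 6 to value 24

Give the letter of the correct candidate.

Original leaves: [15, 81, 65, 97, 93, 83, 27]
Target new root: 944
Try each candidate change and compute the resulting root:
Candidate A: set leaf[6] = 61 -> leaves = [15, 81, 65, 97, 93, 83, 61]
  L0: [15, 81, 65, 97, 93, 83, 61]
  L1: h(15,81)=(15*31+81)%997=546 h(65,97)=(65*31+97)%997=118 h(93,83)=(93*31+83)%997=972 h(61,61)=(61*31+61)%997=955 -> [546, 118, 972, 955]
  L2: h(546,118)=(546*31+118)%997=95 h(972,955)=(972*31+955)%997=180 -> [95, 180]
  L3: h(95,180)=(95*31+180)%997=134 -> [134]
  root = 134 != target 944
Candidate B: set leaf[5] = 98 -> leaves = [15, 81, 65, 97, 93, 98, 27]
  L0: [15, 81, 65, 97, 93, 98, 27]
  L1: h(15,81)=(15*31+81)%997=546 h(65,97)=(65*31+97)%997=118 h(93,98)=(93*31+98)%997=987 h(27,27)=(27*31+27)%997=864 -> [546, 118, 987, 864]
  L2: h(546,118)=(546*31+118)%997=95 h(987,864)=(987*31+864)%997=554 -> [95, 554]
  L3: h(95,554)=(95*31+554)%997=508 -> [508]
  root = 508 != target 944
Candidate C: set leaf[2] = 23 -> leaves = [15, 81, 23, 97, 93, 83, 27]
  L0: [15, 81, 23, 97, 93, 83, 27]
  L1: h(15,81)=(15*31+81)%997=546 h(23,97)=(23*31+97)%997=810 h(93,83)=(93*31+83)%997=972 h(27,27)=(27*31+27)%997=864 -> [546, 810, 972, 864]
  L2: h(546,810)=(546*31+810)%997=787 h(972,864)=(972*31+864)%997=89 -> [787, 89]
  L3: h(787,89)=(787*31+89)%997=558 -> [558]
  root = 558 != target 944
Candidate D: set leaf[6] = 24 -> leaves = [15, 81, 65, 97, 93, 83, 24]
  L0: [15, 81, 65, 97, 93, 83, 24]
  L1: h(15,81)=(15*31+81)%997=546 h(65,97)=(65*31+97)%997=118 h(93,83)=(93*31+83)%997=972 h(24,24)=(24*31+24)%997=768 -> [546, 118, 972, 768]
  L2: h(546,118)=(546*31+118)%997=95 h(972,768)=(972*31+768)%997=990 -> [95, 990]
  L3: h(95,990)=(95*31+990)%997=944 -> [944]
  root = 944 == target 944  ** MATCH **
Candidate D produces the target root.

Answer: D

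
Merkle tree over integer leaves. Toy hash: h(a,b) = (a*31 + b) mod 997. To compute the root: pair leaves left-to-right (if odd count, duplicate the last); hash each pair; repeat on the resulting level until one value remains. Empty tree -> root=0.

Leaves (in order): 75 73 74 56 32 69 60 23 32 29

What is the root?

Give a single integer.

Answer: 810

Derivation:
L0: [75, 73, 74, 56, 32, 69, 60, 23, 32, 29]
L1: h(75,73)=(75*31+73)%997=404 h(74,56)=(74*31+56)%997=356 h(32,69)=(32*31+69)%997=64 h(60,23)=(60*31+23)%997=886 h(32,29)=(32*31+29)%997=24 -> [404, 356, 64, 886, 24]
L2: h(404,356)=(404*31+356)%997=916 h(64,886)=(64*31+886)%997=876 h(24,24)=(24*31+24)%997=768 -> [916, 876, 768]
L3: h(916,876)=(916*31+876)%997=359 h(768,768)=(768*31+768)%997=648 -> [359, 648]
L4: h(359,648)=(359*31+648)%997=810 -> [810]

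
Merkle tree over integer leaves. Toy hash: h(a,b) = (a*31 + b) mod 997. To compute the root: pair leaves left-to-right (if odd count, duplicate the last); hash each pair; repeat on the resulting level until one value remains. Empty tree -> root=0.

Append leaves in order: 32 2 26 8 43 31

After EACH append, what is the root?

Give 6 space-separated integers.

Answer: 32 994 739 721 581 197

Derivation:
After append 32 (leaves=[32]):
  L0: [32]
  root=32
After append 2 (leaves=[32, 2]):
  L0: [32, 2]
  L1: h(32,2)=(32*31+2)%997=994 -> [994]
  root=994
After append 26 (leaves=[32, 2, 26]):
  L0: [32, 2, 26]
  L1: h(32,2)=(32*31+2)%997=994 h(26,26)=(26*31+26)%997=832 -> [994, 832]
  L2: h(994,832)=(994*31+832)%997=739 -> [739]
  root=739
After append 8 (leaves=[32, 2, 26, 8]):
  L0: [32, 2, 26, 8]
  L1: h(32,2)=(32*31+2)%997=994 h(26,8)=(26*31+8)%997=814 -> [994, 814]
  L2: h(994,814)=(994*31+814)%997=721 -> [721]
  root=721
After append 43 (leaves=[32, 2, 26, 8, 43]):
  L0: [32, 2, 26, 8, 43]
  L1: h(32,2)=(32*31+2)%997=994 h(26,8)=(26*31+8)%997=814 h(43,43)=(43*31+43)%997=379 -> [994, 814, 379]
  L2: h(994,814)=(994*31+814)%997=721 h(379,379)=(379*31+379)%997=164 -> [721, 164]
  L3: h(721,164)=(721*31+164)%997=581 -> [581]
  root=581
After append 31 (leaves=[32, 2, 26, 8, 43, 31]):
  L0: [32, 2, 26, 8, 43, 31]
  L1: h(32,2)=(32*31+2)%997=994 h(26,8)=(26*31+8)%997=814 h(43,31)=(43*31+31)%997=367 -> [994, 814, 367]
  L2: h(994,814)=(994*31+814)%997=721 h(367,367)=(367*31+367)%997=777 -> [721, 777]
  L3: h(721,777)=(721*31+777)%997=197 -> [197]
  root=197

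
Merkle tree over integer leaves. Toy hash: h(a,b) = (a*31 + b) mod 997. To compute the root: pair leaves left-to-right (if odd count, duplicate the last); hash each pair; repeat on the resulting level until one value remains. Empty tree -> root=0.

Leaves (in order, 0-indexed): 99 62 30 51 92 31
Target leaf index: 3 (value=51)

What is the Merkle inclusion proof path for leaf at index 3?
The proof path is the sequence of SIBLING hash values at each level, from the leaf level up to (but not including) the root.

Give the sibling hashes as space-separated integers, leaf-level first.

L0 (leaves): [99, 62, 30, 51, 92, 31], target index=3
L1: h(99,62)=(99*31+62)%997=140 [pair 0] h(30,51)=(30*31+51)%997=981 [pair 1] h(92,31)=(92*31+31)%997=889 [pair 2] -> [140, 981, 889]
  Sibling for proof at L0: 30
L2: h(140,981)=(140*31+981)%997=336 [pair 0] h(889,889)=(889*31+889)%997=532 [pair 1] -> [336, 532]
  Sibling for proof at L1: 140
L3: h(336,532)=(336*31+532)%997=978 [pair 0] -> [978]
  Sibling for proof at L2: 532
Root: 978
Proof path (sibling hashes from leaf to root): [30, 140, 532]

Answer: 30 140 532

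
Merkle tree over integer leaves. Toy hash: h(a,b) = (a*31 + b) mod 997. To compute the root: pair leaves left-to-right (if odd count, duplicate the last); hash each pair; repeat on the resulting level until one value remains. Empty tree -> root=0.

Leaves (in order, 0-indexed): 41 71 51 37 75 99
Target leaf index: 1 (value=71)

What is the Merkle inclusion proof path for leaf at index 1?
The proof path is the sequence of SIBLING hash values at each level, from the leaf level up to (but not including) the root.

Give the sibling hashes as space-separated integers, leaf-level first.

Answer: 41 621 799

Derivation:
L0 (leaves): [41, 71, 51, 37, 75, 99], target index=1
L1: h(41,71)=(41*31+71)%997=345 [pair 0] h(51,37)=(51*31+37)%997=621 [pair 1] h(75,99)=(75*31+99)%997=430 [pair 2] -> [345, 621, 430]
  Sibling for proof at L0: 41
L2: h(345,621)=(345*31+621)%997=349 [pair 0] h(430,430)=(430*31+430)%997=799 [pair 1] -> [349, 799]
  Sibling for proof at L1: 621
L3: h(349,799)=(349*31+799)%997=651 [pair 0] -> [651]
  Sibling for proof at L2: 799
Root: 651
Proof path (sibling hashes from leaf to root): [41, 621, 799]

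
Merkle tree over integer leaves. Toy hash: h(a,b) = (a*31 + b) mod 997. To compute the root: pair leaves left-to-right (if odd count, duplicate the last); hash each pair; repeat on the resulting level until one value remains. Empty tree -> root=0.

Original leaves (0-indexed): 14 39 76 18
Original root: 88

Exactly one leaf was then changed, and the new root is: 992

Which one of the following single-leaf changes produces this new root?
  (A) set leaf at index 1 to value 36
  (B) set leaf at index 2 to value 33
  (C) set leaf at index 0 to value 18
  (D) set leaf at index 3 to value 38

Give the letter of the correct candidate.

Answer: A

Derivation:
Original leaves: [14, 39, 76, 18]
Target new root: 992
Try each candidate change and compute the resulting root:
Candidate A: set leaf[1] = 36 -> leaves = [14, 36, 76, 18]
  L0: [14, 36, 76, 18]
  L1: h(14,36)=(14*31+36)%997=470 h(76,18)=(76*31+18)%997=380 -> [470, 380]
  L2: h(470,380)=(470*31+380)%997=992 -> [992]
  root = 992 == target 992  ** MATCH **
Candidate B: set leaf[2] = 33 -> leaves = [14, 39, 33, 18]
  L0: [14, 39, 33, 18]
  L1: h(14,39)=(14*31+39)%997=473 h(33,18)=(33*31+18)%997=44 -> [473, 44]
  L2: h(473,44)=(473*31+44)%997=749 -> [749]
  root = 749 != target 992
Candidate C: set leaf[0] = 18 -> leaves = [18, 39, 76, 18]
  L0: [18, 39, 76, 18]
  L1: h(18,39)=(18*31+39)%997=597 h(76,18)=(76*31+18)%997=380 -> [597, 380]
  L2: h(597,380)=(597*31+380)%997=941 -> [941]
  root = 941 != target 992
Candidate D: set leaf[3] = 38 -> leaves = [14, 39, 76, 38]
  L0: [14, 39, 76, 38]
  L1: h(14,39)=(14*31+39)%997=473 h(76,38)=(76*31+38)%997=400 -> [473, 400]
  L2: h(473,400)=(473*31+400)%997=108 -> [108]
  root = 108 != target 992
Candidate A produces the target root.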